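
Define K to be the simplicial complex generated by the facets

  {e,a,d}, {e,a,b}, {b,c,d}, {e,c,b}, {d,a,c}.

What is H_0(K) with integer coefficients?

Order the vertices as a < b < c < d < e. Listing each simplex with vertices in this order, K has dimension 2 with simplices:

  0-simplices (5): a, b, c, d, e
  1-simplices (10): ab, ac, ad, ae, bc, bd, be, cd, ce, de
  2-simplices (5): abe, acd, ade, bcd, bce

Hence C_0 ≅ Z^5, C_1 ≅ Z^10, C_2 ≅ Z^5.

The boundary map ∂_1: C_1 → C_0 maps an edge to its endpoints' difference, ∂[p,q] = q − p. For instance
  ∂ab = b − a.
The resulting 5×10 matrix has rank 4, and its Smith normal form has invariant factors (1,1,1,1).

The boundary map ∂_2: C_2 → C_1 maps a triangle to the signed sum of its edges. For instance
  ∂abe = be − ae + ab,
  ∂bce = ce − be + bc.
This gives a 10×5 integer matrix of rank 5; reducing to Smith normal form yields diagonal entries (1,1,1,1,1).

Computing H_k = (kernel of ∂_k) / (image of ∂_{k+1}):

  H_0: rank C_0 − rank ∂_1 = 5 − 4 = 1, and the invariant factors of ∂_1 are all 1, so H_0 = Z.

H_0 = Z.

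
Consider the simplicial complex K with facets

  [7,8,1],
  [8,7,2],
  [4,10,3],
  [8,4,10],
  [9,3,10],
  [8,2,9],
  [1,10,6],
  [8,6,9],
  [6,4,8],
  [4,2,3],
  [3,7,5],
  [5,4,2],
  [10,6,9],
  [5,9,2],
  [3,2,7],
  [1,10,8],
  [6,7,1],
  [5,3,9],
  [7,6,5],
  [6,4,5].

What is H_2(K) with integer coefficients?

We work with the vertex ordering 1 < 2 < 3 < 4 < 5 < 6 < 7 < 8 < 9 < 10. The simplices of K, each written with vertices in increasing order, are:

  0-simplices (10): [1], [2], [3], [4], [5], [6], [7], [8], [9], [10]
  1-simplices (30): (30 of them)
  2-simplices (20): (20 of them)

giving chain groups C_0 ≅ Z^10, C_1 ≅ Z^30, C_2 ≅ Z^20.

∂_1: C_1 → C_0 is given by ∂[p,q] = [q] − [p].
This gives a 10×30 integer matrix of rank 9; reducing to Smith normal form yields diagonal entries (1,1,1,1,1,1,1,1,1).

∂_2: C_2 → C_1 sends each 2-simplex [p,q,r] to [q,r] − [p,r] + [p,q]. For instance
  ∂[4,6,8] = [6,8] − [4,8] + [4,6],
  ∂[2,5,9] = [5,9] − [2,9] + [2,5].
The resulting 30×20 matrix has rank 20, and its Smith normal form has invariant factors (1,1,1,1,1,1,1,1,1,1,1,1,1,1,1,1,1,1,1,2).

From H_k ≅ ker(∂_k) / im(∂_{k+1}) we obtain:

  H_2: rank ker ∂_2 − rank ∂_3 = (20 − 20) − 0 = 0, and there is no ∂_3, so H_2 = 0.

H_2 ≅ 0.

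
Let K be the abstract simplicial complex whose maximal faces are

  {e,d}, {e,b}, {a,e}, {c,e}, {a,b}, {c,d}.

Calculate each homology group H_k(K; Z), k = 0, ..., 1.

H_0 = Z,  H_1 = Z^2.

Take the total order a < b < c < d < e on the vertex set. Then K (dimension 1) consists of the simplices:

  0-simplices (5): a, b, c, d, e
  1-simplices (6): ab, ae, be, cd, ce, de

Hence C_0 ≅ Z^5, C_1 ≅ Z^6.

Boundary ∂_1: C_1 → C_0 maps an edge to its endpoints' difference, ∂[p,q] = q − p. For instance
  ∂ae = e − a.
The 5×6 boundary matrix has rank 4 and Smith normal form diag(1,1,1,1).

Computing H_k = (kernel of ∂_k) / (image of ∂_{k+1}):

  H_0: rank C_0 − rank ∂_1 = 5 − 4 = 1, and the invariant factors of ∂_1 are all 1, so H_0 = Z.
  H_1: rank ker ∂_1 − rank ∂_2 = (6 − 4) − 0 = 2, and there is no ∂_2, so H_1 = Z^2.

(K is a triangulation of a wedge of 2 circles.)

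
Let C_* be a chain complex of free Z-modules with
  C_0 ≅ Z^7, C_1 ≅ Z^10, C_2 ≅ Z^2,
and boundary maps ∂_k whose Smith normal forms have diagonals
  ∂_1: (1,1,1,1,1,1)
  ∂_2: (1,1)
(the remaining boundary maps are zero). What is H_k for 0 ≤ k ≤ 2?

H_0: b_0 = 7 − 0 − 6 = 1; torsion from ∂_1 factors > 1: none. So H_0 = Z.
H_1: b_1 = 10 − 6 − 2 = 2; torsion from ∂_2 factors > 1: none. So H_1 = Z^2.
H_2: b_2 = 2 − 2 − 0 = 0; torsion from ∂_3 factors > 1: none. So H_2 = 0.

H_0 = Z,  H_1 = Z^2,  H_2 = 0.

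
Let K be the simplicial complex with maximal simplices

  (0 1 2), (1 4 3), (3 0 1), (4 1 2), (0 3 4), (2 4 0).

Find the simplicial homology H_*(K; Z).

Fix the vertex order 0 < 1 < 2 < 3 < 4 and write every simplex with vertices in increasing order. Then dim K = 2 and the simplices of K are:

  0-simplices (5): [0], [1], [2], [3], [4]
  1-simplices (9): [0,1], [0,2], [0,3], [0,4], [1,2], [1,3], [1,4], [2,4], [3,4]
  2-simplices (6): [0,1,2], [0,1,3], [0,2,4], [0,3,4], [1,2,4], [1,3,4]

giving chain groups C_0 ≅ Z^5, C_1 ≅ Z^9, C_2 ≅ Z^6.

∂_1: C_1 → C_0 maps an edge to its endpoints' difference, ∂[p,q] = q − p. For instance
  ∂[1,4] = [4] − [1].
As a 5×9 matrix over Z this has rank 4, with invariant factors (1,1,1,1).

Boundary ∂_2: C_2 → C_1 sends each 2-simplex [p,q,r] to [q,r] − [p,r] + [p,q]. For instance
  ∂[1,2,4] = [2,4] − [1,4] + [1,2],
  ∂[0,1,2] = [1,2] − [0,2] + [0,1].
The resulting 9×6 matrix has rank 5, and its Smith normal form has invariant factors (1,1,1,1,1).

Now H_k = ker ∂_k / im ∂_{k+1}, so:

  H_0: rank C_0 − rank ∂_1 = 5 − 4 = 1, and the invariant factors of ∂_1 are all 1, so H_0 ≅ Z.
  H_1: rank ker ∂_1 − rank ∂_2 = (9 − 4) − 5 = 0, and the invariant factors of ∂_2 are all 1, so H_1 ≅ 0.
  H_2: rank ker ∂_2 − rank ∂_3 = (6 − 5) − 0 = 1, and there is no ∂_3, so H_2 ≅ Z.

As a check, the Euler characteristic is 5 − 9 + 6 = 2, which agrees with 1 − 0 + 1 = 2.

H_0 ≅ Z,  H_1 = 0,  H_2 ≅ Z.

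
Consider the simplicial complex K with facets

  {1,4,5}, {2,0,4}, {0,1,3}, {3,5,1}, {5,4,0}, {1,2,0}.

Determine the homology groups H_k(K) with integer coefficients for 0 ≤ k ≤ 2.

H_0 ≅ Z,  H_1 ≅ Z,  H_2 = 0.

Fix the vertex order 0 < 1 < 2 < 3 < 4 < 5 and write every simplex with vertices in increasing order. Then dim K = 2 and the simplices of K are:

  0-simplices (6): [0], [1], [2], [3], [4], [5]
  1-simplices (12): [0,1], [0,2], [0,3], [0,4], [0,5], [1,2], [1,3], [1,4], [1,5], [2,4], [3,5], [4,5]
  2-simplices (6): [0,1,2], [0,1,3], [0,2,4], [0,4,5], [1,3,5], [1,4,5]

so the chain groups are C_0 ≅ Z^6, C_1 ≅ Z^12, C_2 ≅ Z^6.

The boundary map ∂_1: C_1 → C_0 is given by ∂[p,q] = [q] − [p].
This gives a 6×12 integer matrix of rank 5; reducing to Smith normal form yields diagonal entries (1,1,1,1,1).

∂_2: C_2 → C_1 maps a triangle to the signed sum of its edges. For instance
  ∂[0,1,3] = [1,3] − [0,3] + [0,1],
  ∂[0,2,4] = [2,4] − [0,4] + [0,2].
This gives a 12×6 integer matrix of rank 6; reducing to Smith normal form yields diagonal entries (1,1,1,1,1,1).

Now H_k = ker ∂_k / im ∂_{k+1}, so:

  H_0: rank C_0 − rank ∂_1 = 6 − 5 = 1, and the invariant factors of ∂_1 are all 1, so H_0 = Z.
  H_1: rank ker ∂_1 − rank ∂_2 = (12 − 5) − 6 = 1, and the invariant factors of ∂_2 are all 1, so H_1 = Z.
  H_2: rank ker ∂_2 − rank ∂_3 = (6 − 6) − 0 = 0, and there is no ∂_3, so H_2 = 0.

As a check, the Euler characteristic is 6 − 12 + 6 = 0, which agrees with 1 − 1 + 0 = 0.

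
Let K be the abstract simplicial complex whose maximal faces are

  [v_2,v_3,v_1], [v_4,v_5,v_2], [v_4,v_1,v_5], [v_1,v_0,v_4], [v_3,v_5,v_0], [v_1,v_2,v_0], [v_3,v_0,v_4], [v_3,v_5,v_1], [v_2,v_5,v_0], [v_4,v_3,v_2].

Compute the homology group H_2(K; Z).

H_2 = 0.

We work with the vertex ordering v_0 < v_1 < v_2 < v_3 < v_4 < v_5. The simplices of K, each written with vertices in increasing order, are:

  0-simplices (6): [v_0], [v_1], [v_2], [v_3], [v_4], [v_5]
  1-simplices (15): (15 of them)
  2-simplices (10): [v_0,v_1,v_2], [v_0,v_1,v_4], [v_0,v_2,v_5], [v_0,v_3,v_4], [v_0,v_3,v_5], [v_1,v_2,v_3], [v_1,v_3,v_5], [v_1,v_4,v_5], [v_2,v_3,v_4], [v_2,v_4,v_5]

Hence C_0 ≅ Z^6, C_1 ≅ Z^15, C_2 ≅ Z^10.

∂_1: C_1 → C_0 is given by ∂[p,q] = [q] − [p]. For instance
  ∂[v_0,v_5] = [v_5] − [v_0].
The 6×15 boundary matrix has rank 5 and Smith normal form diag(1,1,1,1,1).

The boundary map ∂_2: C_2 → C_1 maps a triangle to the signed sum of its edges. For instance
  ∂[v_1,v_4,v_5] = [v_4,v_5] − [v_1,v_5] + [v_1,v_4],
  ∂[v_1,v_2,v_3] = [v_2,v_3] − [v_1,v_3] + [v_1,v_2].
The 15×10 boundary matrix has rank 10 and Smith normal form diag(1,1,1,1,1,1,1,1,1,2).

Computing H_k = (kernel of ∂_k) / (image of ∂_{k+1}):

  H_2: rank ker ∂_2 − rank ∂_3 = (10 − 10) − 0 = 0, and there is no ∂_3, so H_2 = 0.

(K is a triangulation of the real projective plane RP^2.)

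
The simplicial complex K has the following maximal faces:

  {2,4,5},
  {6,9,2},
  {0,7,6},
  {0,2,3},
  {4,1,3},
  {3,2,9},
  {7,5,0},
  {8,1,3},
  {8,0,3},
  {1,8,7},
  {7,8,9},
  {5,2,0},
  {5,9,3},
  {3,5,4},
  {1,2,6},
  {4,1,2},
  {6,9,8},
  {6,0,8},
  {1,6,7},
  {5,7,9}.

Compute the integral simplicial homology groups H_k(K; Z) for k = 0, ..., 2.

K has 10 vertices, 30 edges, 20 triangles.
rank ∂_0 = 0, rank ∂_1 = 9 ⇒ b_0 = 10 − 0 − 9 = 1; all invariant factors of ∂_1 are 1 so no torsion. So H_0 = Z.
rank ∂_1 = 9, rank ∂_2 = 20 ⇒ b_1 = 30 − 9 − 20 = 1; ∂_2 has invariant factor(s) [2] giving torsion. So H_1 = Z ⊕ Z_2.
rank ∂_2 = 20, rank ∂_3 = 0 ⇒ b_2 = 20 − 20 − 0 = 0. So H_2 = 0.

H_0 ≅ Z,  H_1 ≅ Z ⊕ Z_2,  H_2 = 0.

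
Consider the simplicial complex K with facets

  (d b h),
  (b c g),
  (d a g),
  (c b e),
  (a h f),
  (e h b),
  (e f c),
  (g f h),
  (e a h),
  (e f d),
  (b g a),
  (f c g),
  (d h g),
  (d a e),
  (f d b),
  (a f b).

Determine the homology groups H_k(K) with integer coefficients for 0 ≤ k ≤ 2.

H_0 ≅ Z,  H_1 ≅ Z^2,  H_2 ≅ Z.

Order the vertices as a < b < c < d < e < f < g < h. Listing each simplex with vertices in this order, K has dimension 2 with simplices:

  0-simplices (8): a, b, c, d, e, f, g, h
  1-simplices (24): ab, ad, ae, af, ag, ah, bc, bd, be, bf, bg, bh, ce, cf, cg, de, df, dg, dh, ef, eh, fg, fh, gh
  2-simplices (16): abf, abg, ade, adg, aeh, afh, bce, bcg, bdf, bdh, beh, cef, cfg, def, dgh, fgh

Hence C_0 ≅ Z^8, C_1 ≅ Z^24, C_2 ≅ Z^16.

∂_1: C_1 → C_0 is given by ∂[p,q] = [q] − [p].
This gives a 8×24 integer matrix of rank 7; reducing to Smith normal form yields diagonal entries (1,1,1,1,1,1,1).

Boundary ∂_2: C_2 → C_1 acts by ∂[p,q,r] = [q,r] − [p,r] + [p,q]. For instance
  ∂aeh = eh − ah + ae,
  ∂ade = de − ae + ad.
As a 24×16 matrix over Z this has rank 15, with invariant factors (1,1,1,1,1,1,1,1,1,1,1,1,1,1,1).

Computing H_k = (kernel of ∂_k) / (image of ∂_{k+1}):

  H_0: rank C_0 − rank ∂_1 = 8 − 7 = 1, and the invariant factors of ∂_1 are all 1, so H_0 = Z.
  H_1: rank ker ∂_1 − rank ∂_2 = (24 − 7) − 15 = 2, and the invariant factors of ∂_2 are all 1, so H_1 = Z^2.
  H_2: rank ker ∂_2 − rank ∂_3 = (16 − 15) − 0 = 1, and there is no ∂_3, so H_2 = Z.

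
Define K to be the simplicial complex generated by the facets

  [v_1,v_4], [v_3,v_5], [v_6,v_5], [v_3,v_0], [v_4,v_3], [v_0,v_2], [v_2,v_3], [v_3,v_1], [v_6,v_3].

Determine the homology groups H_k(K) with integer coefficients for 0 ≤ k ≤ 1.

Take the total order v_0 < v_1 < v_2 < v_3 < v_4 < v_5 < v_6 on the vertex set. Then K (dimension 1) consists of the simplices:

  0-simplices (7): [v_0], [v_1], [v_2], [v_3], [v_4], [v_5], [v_6]
  1-simplices (9): [v_0,v_2], [v_0,v_3], [v_1,v_3], [v_1,v_4], [v_2,v_3], [v_3,v_4], [v_3,v_5], [v_3,v_6], [v_5,v_6]

so the chain groups are C_0 ≅ Z^7, C_1 ≅ Z^9.

Boundary ∂_1: C_1 → C_0 is given by ∂[p,q] = [q] − [p]. For instance
  ∂[v_2,v_3] = [v_3] − [v_2].
The resulting 7×9 matrix has rank 6, and its Smith normal form has invariant factors (1,1,1,1,1,1).

Now H_k = ker ∂_k / im ∂_{k+1}, so:

  H_0: rank C_0 − rank ∂_1 = 7 − 6 = 1, and the invariant factors of ∂_1 are all 1, so H_0 ≅ Z.
  H_1: rank ker ∂_1 − rank ∂_2 = (9 − 6) − 0 = 3, and there is no ∂_2, so H_1 ≅ Z^3.

As a check, the Euler characteristic is 7 − 9 = -2, which agrees with 1 − 3 = -2.
(K is a triangulation of a wedge of 3 circles.)

H_0 = Z,  H_1 = Z^3.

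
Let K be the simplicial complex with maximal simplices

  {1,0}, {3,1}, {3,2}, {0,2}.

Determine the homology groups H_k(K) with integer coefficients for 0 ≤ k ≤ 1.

H_0 ≅ Z,  H_1 ≅ Z.

K has 4 vertices, 4 edges.
rank ∂_0 = 0, rank ∂_1 = 3 ⇒ b_0 = 4 − 0 − 3 = 1; all invariant factors of ∂_1 are 1 so no torsion. So H_0 ≅ Z.
rank ∂_1 = 3, rank ∂_2 = 0 ⇒ b_1 = 4 − 3 − 0 = 1. So H_1 ≅ Z.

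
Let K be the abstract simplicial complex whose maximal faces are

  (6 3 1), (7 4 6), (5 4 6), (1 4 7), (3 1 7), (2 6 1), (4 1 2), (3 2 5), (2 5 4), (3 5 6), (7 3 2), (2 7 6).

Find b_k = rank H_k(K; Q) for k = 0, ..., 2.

Fix the vertex order 1 < 2 < 3 < 4 < 5 < 6 < 7 and write every simplex with vertices in increasing order. Then dim K = 2 and the simplices of K are:

  0-simplices (7): [1], [2], [3], [4], [5], [6], [7]
  1-simplices (18): [1,2], [1,3], [1,4], [1,6], [1,7], [2,3], [2,4], [2,5], [2,6], [2,7], [3,5], [3,6], [3,7], [4,5], [4,6], [4,7], [5,6], [6,7]
  2-simplices (12): [1,2,4], [1,2,6], [1,3,6], [1,3,7], [1,4,7], [2,3,5], [2,3,7], [2,4,5], [2,6,7], [3,5,6], [4,5,6], [4,6,7]

so the chain groups are C_0 ≅ Z^7, C_1 ≅ Z^18, C_2 ≅ Z^12.

The boundary map ∂_1: C_1 → C_0 sends each edge [p,q] (with p < q) to q − p.
As a 7×18 matrix over Z this has rank 6, with invariant factors (1,1,1,1,1,1).

∂_2: C_2 → C_1 sends each 2-simplex [p,q,r] to [q,r] − [p,r] + [p,q]. For instance
  ∂[1,3,7] = [3,7] − [1,7] + [1,3],
  ∂[1,4,7] = [4,7] − [1,7] + [1,4].
As a 18×12 matrix over Z this has rank 12, with invariant factors (1,1,1,1,1,1,1,1,1,1,1,2).

From H_k ≅ ker(∂_k) / im(∂_{k+1}) we obtain:

  H_0: rank C_0 − rank ∂_1 = 7 − 6 = 1, and the invariant factors of ∂_1 are all 1, so H_0 = Z.
  H_1: rank ker ∂_1 − rank ∂_2 = (18 − 6) − 12 = 0, and ∂_2 has invariant factor 2 > 1, so H_1 = Z/2.
  H_2: rank ker ∂_2 − rank ∂_3 = (12 − 12) − 0 = 0, and there is no ∂_3, so H_2 = 0.

(K is a triangulation of the real projective plane RP^2.)

Hence the Betti numbers are b_0 = 1, b_1 = 0, b_2 = 0.

b_0 = 1, b_1 = 0, b_2 = 0.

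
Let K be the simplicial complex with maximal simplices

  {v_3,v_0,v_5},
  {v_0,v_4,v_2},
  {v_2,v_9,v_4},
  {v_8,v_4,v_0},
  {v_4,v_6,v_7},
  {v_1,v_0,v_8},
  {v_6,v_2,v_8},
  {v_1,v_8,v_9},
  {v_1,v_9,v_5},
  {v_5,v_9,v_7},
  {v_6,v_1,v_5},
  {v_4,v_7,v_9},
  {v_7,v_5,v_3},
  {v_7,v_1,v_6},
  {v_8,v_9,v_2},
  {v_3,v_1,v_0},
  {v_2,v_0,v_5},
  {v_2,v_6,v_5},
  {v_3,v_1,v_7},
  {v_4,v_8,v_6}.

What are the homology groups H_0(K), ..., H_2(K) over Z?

H_0 ≅ Z,  H_1 ≅ Z ⊕ Z_2,  H_2 = 0.

Take the total order v_0 < v_1 < v_2 < v_3 < v_4 < v_5 < v_6 < v_7 < v_8 < v_9 on the vertex set. Then K (dimension 2) consists of the simplices:

  0-simplices (10): [v_0], [v_1], [v_2], [v_3], [v_4], [v_5], [v_6], [v_7], [v_8], [v_9]
  1-simplices (30): (30 of them)
  2-simplices (20): (20 of them)

Hence C_0 ≅ Z^10, C_1 ≅ Z^30, C_2 ≅ Z^20.

Boundary ∂_1: C_1 → C_0 sends each edge [p,q] (with p < q) to q − p.
This gives a 10×30 integer matrix of rank 9; reducing to Smith normal form yields diagonal entries (1,1,1,1,1,1,1,1,1).

Boundary ∂_2: C_2 → C_1 maps a triangle to the signed sum of its edges. For instance
  ∂[v_2,v_4,v_9] = [v_4,v_9] − [v_2,v_9] + [v_2,v_4],
  ∂[v_1,v_5,v_9] = [v_5,v_9] − [v_1,v_9] + [v_1,v_5].
As a 30×20 matrix over Z this has rank 20, with invariant factors (1,1,1,1,1,1,1,1,1,1,1,1,1,1,1,1,1,1,1,2).

Computing H_k = (kernel of ∂_k) / (image of ∂_{k+1}):

  H_0: rank C_0 − rank ∂_1 = 10 − 9 = 1, and the invariant factors of ∂_1 are all 1, so H_0 = Z.
  H_1: rank ker ∂_1 − rank ∂_2 = (30 − 9) − 20 = 1, and ∂_2 has invariant factor 2 > 1, so H_1 = Z ⊕ Z_2.
  H_2: rank ker ∂_2 − rank ∂_3 = (20 − 20) − 0 = 0, and there is no ∂_3, so H_2 = 0.

As a check, the Euler characteristic is 10 − 30 + 20 = 0, which agrees with 1 − 1 + 0 = 0.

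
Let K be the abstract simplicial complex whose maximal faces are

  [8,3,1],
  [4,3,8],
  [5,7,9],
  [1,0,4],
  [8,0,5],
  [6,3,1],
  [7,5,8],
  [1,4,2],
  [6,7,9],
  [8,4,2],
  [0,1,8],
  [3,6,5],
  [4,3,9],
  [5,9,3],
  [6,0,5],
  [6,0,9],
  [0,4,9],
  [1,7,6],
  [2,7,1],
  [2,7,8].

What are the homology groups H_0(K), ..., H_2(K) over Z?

H_0 = Z,  H_1 = Z ⊕ Z/2,  H_2 = 0.

Fix the vertex order 0 < 1 < 2 < 3 < 4 < 5 < 6 < 7 < 8 < 9 and write every simplex with vertices in increasing order. Then dim K = 2 and the simplices of K are:

  0-simplices (10): [0], [1], [2], [3], [4], [5], [6], [7], [8], [9]
  1-simplices (30): (30 of them)
  2-simplices (20): (20 of them)

so the chain groups are C_0 ≅ Z^10, C_1 ≅ Z^30, C_2 ≅ Z^20.

∂_1: C_1 → C_0 is given by ∂[p,q] = [q] − [p]. For instance
  ∂[1,8] = [8] − [1].
The resulting 10×30 matrix has rank 9, and its Smith normal form has invariant factors (1,1,1,1,1,1,1,1,1).

Boundary ∂_2: C_2 → C_1 sends each 2-simplex [p,q,r] to [q,r] − [p,r] + [p,q]. For instance
  ∂[5,7,9] = [7,9] − [5,9] + [5,7],
  ∂[0,1,8] = [1,8] − [0,8] + [0,1].
This gives a 30×20 integer matrix of rank 20; reducing to Smith normal form yields diagonal entries (1,1,1,1,1,1,1,1,1,1,1,1,1,1,1,1,1,1,1,2).

From H_k ≅ ker(∂_k) / im(∂_{k+1}) we obtain:

  H_0: rank C_0 − rank ∂_1 = 10 − 9 = 1, and the invariant factors of ∂_1 are all 1, so H_0 ≅ Z.
  H_1: rank ker ∂_1 − rank ∂_2 = (30 − 9) − 20 = 1, and ∂_2 has invariant factor 2 > 1, so H_1 ≅ Z ⊕ Z/2.
  H_2: rank ker ∂_2 − rank ∂_3 = (20 − 20) − 0 = 0, and there is no ∂_3, so H_2 ≅ 0.

(K is a triangulation of the Klein bottle.)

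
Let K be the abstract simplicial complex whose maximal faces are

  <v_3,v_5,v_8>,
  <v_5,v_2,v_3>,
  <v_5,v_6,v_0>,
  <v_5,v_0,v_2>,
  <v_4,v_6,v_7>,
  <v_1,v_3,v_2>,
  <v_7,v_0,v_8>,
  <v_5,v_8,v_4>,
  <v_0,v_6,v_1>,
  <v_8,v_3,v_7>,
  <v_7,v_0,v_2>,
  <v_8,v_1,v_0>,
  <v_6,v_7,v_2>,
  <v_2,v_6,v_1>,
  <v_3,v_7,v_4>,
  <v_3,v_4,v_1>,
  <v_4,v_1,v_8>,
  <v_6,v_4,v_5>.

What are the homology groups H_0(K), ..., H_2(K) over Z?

Take the total order v_0 < v_1 < v_2 < v_3 < v_4 < v_5 < v_6 < v_7 < v_8 on the vertex set. Then K (dimension 2) consists of the simplices:

  0-simplices (9): [v_0], [v_1], [v_2], [v_3], [v_4], [v_5], [v_6], [v_7], [v_8]
  1-simplices (27): (27 of them)
  2-simplices (18): (18 of them)

so the chain groups are C_0 ≅ Z^9, C_1 ≅ Z^27, C_2 ≅ Z^18.

The boundary map ∂_1: C_1 → C_0 is given by ∂[p,q] = [q] − [p]. For instance
  ∂[v_2,v_7] = [v_7] − [v_2].
The resulting 9×27 matrix has rank 8, and its Smith normal form has invariant factors (1,1,1,1,1,1,1,1).

∂_2: C_2 → C_1 maps a triangle to the signed sum of its edges. For instance
  ∂[v_1,v_4,v_8] = [v_4,v_8] − [v_1,v_8] + [v_1,v_4],
  ∂[v_2,v_6,v_7] = [v_6,v_7] − [v_2,v_7] + [v_2,v_6].
The 27×18 boundary matrix has rank 18 and Smith normal form diag(1,1,1,1,1,1,1,1,1,1,1,1,1,1,1,1,1,2).

Now H_k = ker ∂_k / im ∂_{k+1}, so:

  H_0: rank C_0 − rank ∂_1 = 9 − 8 = 1, and the invariant factors of ∂_1 are all 1, so H_0 ≅ Z.
  H_1: rank ker ∂_1 − rank ∂_2 = (27 − 8) − 18 = 1, and ∂_2 has invariant factor 2 > 1, so H_1 ≅ Z ⊕ Z_2.
  H_2: rank ker ∂_2 − rank ∂_3 = (18 − 18) − 0 = 0, and there is no ∂_3, so H_2 ≅ 0.

H_0 ≅ Z,  H_1 ≅ Z ⊕ Z_2,  H_2 = 0.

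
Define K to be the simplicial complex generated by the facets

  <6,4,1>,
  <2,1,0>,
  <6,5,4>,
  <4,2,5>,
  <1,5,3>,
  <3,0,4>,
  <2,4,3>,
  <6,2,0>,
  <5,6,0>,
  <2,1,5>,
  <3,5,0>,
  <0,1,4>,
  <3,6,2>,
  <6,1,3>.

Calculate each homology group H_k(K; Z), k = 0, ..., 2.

H_0 = Z,  H_1 = Z^2,  H_2 = Z.

Order the vertices as 0 < 1 < 2 < 3 < 4 < 5 < 6. Listing each simplex with vertices in this order, K has dimension 2 with simplices:

  0-simplices (7): [0], [1], [2], [3], [4], [5], [6]
  1-simplices (21): [0,1], [0,2], [0,3], [0,4], [0,5], [0,6], [1,2], [1,3], [1,4], [1,5], [1,6], [2,3], [2,4], [2,5], [2,6], [3,4], [3,5], [3,6], [4,5], [4,6], [5,6]
  2-simplices (14): [0,1,2], [0,1,4], [0,2,6], [0,3,4], [0,3,5], [0,5,6], [1,2,5], [1,3,5], [1,3,6], [1,4,6], [2,3,4], [2,3,6], [2,4,5], [4,5,6]

Hence C_0 ≅ Z^7, C_1 ≅ Z^21, C_2 ≅ Z^14.

∂_1: C_1 → C_0 sends each edge [p,q] (with p < q) to q − p. For instance
  ∂[1,4] = [4] − [1].
As a 7×21 matrix over Z this has rank 6, with invariant factors (1,1,1,1,1,1).

∂_2: C_2 → C_1 maps a triangle to the signed sum of its edges. For instance
  ∂[2,4,5] = [4,5] − [2,5] + [2,4],
  ∂[0,2,6] = [2,6] − [0,6] + [0,2].
The 21×14 boundary matrix has rank 13 and Smith normal form diag(1,1,1,1,1,1,1,1,1,1,1,1,1).

From H_k ≅ ker(∂_k) / im(∂_{k+1}) we obtain:

  H_0: rank C_0 − rank ∂_1 = 7 − 6 = 1, and the invariant factors of ∂_1 are all 1, so H_0 ≅ Z.
  H_1: rank ker ∂_1 − rank ∂_2 = (21 − 6) − 13 = 2, and the invariant factors of ∂_2 are all 1, so H_1 ≅ Z^2.
  H_2: rank ker ∂_2 − rank ∂_3 = (14 − 13) − 0 = 1, and there is no ∂_3, so H_2 ≅ Z.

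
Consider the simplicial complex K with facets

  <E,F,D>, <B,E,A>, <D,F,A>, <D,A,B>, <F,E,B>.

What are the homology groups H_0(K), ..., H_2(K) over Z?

H_0 = Z,  H_1 = Z,  H_2 = 0.

K has 5 vertices, 10 edges, 5 triangles.
rank ∂_0 = 0, rank ∂_1 = 4 ⇒ b_0 = 5 − 0 − 4 = 1; all invariant factors of ∂_1 are 1 so no torsion. So H_0 = Z.
rank ∂_1 = 4, rank ∂_2 = 5 ⇒ b_1 = 10 − 4 − 5 = 1; all invariant factors of ∂_2 are 1 so no torsion. So H_1 = Z.
rank ∂_2 = 5, rank ∂_3 = 0 ⇒ b_2 = 5 − 5 − 0 = 0. So H_2 = 0.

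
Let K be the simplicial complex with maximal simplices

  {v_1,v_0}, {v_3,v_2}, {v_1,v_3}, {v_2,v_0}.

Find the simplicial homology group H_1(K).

H_1 ≅ Z.

We work with the vertex ordering v_0 < v_1 < v_2 < v_3. The simplices of K, each written with vertices in increasing order, are:

  0-simplices (4): [v_0], [v_1], [v_2], [v_3]
  1-simplices (4): [v_0,v_1], [v_0,v_2], [v_1,v_3], [v_2,v_3]

Hence C_0 ≅ Z^4, C_1 ≅ Z^4.

Boundary ∂_1: C_1 → C_0 sends each edge [p,q] (with p < q) to q − p.
The 4×4 boundary matrix has rank 3 and Smith normal form diag(1,1,1).

From H_k ≅ ker(∂_k) / im(∂_{k+1}) we obtain:

  H_1: rank ker ∂_1 − rank ∂_2 = (4 − 3) − 0 = 1, and there is no ∂_2, so H_1 = Z.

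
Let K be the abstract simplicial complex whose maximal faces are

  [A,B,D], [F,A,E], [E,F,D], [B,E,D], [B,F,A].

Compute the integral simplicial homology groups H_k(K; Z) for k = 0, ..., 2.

Take the total order A < B < D < E < F on the vertex set. Then K (dimension 2) consists of the simplices:

  0-simplices (5): A, B, D, E, F
  1-simplices (10): AB, AD, AE, AF, BD, BE, BF, DE, DF, EF
  2-simplices (5): ABD, ABF, AEF, BDE, DEF

so the chain groups are C_0 ≅ Z^5, C_1 ≅ Z^10, C_2 ≅ Z^5.

Boundary ∂_1: C_1 → C_0 sends each edge [p,q] (with p < q) to q − p. For instance
  ∂AB = B − A.
This gives a 5×10 integer matrix of rank 4; reducing to Smith normal form yields diagonal entries (1,1,1,1).

Boundary ∂_2: C_2 → C_1 acts by ∂[p,q,r] = [q,r] − [p,r] + [p,q]. For instance
  ∂ABD = BD − AD + AB,
  ∂DEF = EF − DF + DE.
As a 10×5 matrix over Z this has rank 5, with invariant factors (1,1,1,1,1).

Reading off H_k = ker ∂_k / im ∂_{k+1}:

  H_0: rank C_0 − rank ∂_1 = 5 − 4 = 1, and the invariant factors of ∂_1 are all 1, so H_0 = Z.
  H_1: rank ker ∂_1 − rank ∂_2 = (10 − 4) − 5 = 1, and the invariant factors of ∂_2 are all 1, so H_1 = Z.
  H_2: rank ker ∂_2 − rank ∂_3 = (5 − 5) − 0 = 0, and there is no ∂_3, so H_2 = 0.

(K is a triangulation of the Möbius band.)

H_0 ≅ Z,  H_1 ≅ Z,  H_2 = 0.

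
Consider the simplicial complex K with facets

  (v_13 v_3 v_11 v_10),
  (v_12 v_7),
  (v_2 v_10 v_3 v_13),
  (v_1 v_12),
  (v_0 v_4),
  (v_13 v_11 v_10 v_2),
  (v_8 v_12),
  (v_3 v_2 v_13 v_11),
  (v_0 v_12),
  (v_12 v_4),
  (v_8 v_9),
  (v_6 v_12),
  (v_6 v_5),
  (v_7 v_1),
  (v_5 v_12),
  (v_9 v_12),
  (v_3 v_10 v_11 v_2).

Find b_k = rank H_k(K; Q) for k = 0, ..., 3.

Take the total order v_0 < v_1 < v_2 < v_3 < v_4 < v_5 < v_6 < v_7 < v_8 < v_9 < v_10 < v_11 < v_12 < v_13 on the vertex set. Then K (dimension 3) consists of the simplices:

  0-simplices (14): [v_0], [v_1], [v_2], [v_3], [v_4], [v_5], [v_6], [v_7], [v_8], [v_9], [v_10], [v_11], [v_12], [v_13]
  1-simplices (22): (22 of them)
  2-simplices (10): (10 of them)
  3-simplices (5): [v_2,v_3,v_10,v_11], [v_2,v_3,v_10,v_13], [v_2,v_3,v_11,v_13], [v_2,v_10,v_11,v_13], [v_3,v_10,v_11,v_13]

so the chain groups are C_0 ≅ Z^14, C_1 ≅ Z^22, C_2 ≅ Z^10, C_3 ≅ Z^5.

∂_1: C_1 → C_0 is given by ∂[p,q] = [q] − [p].
This gives a 14×22 integer matrix of rank 12; reducing to Smith normal form yields diagonal entries (1,1,1,1,1,1,1,1,1,1,1,1).

∂_2: C_2 → C_1 maps a triangle to the signed sum of its edges. For instance
  ∂[v_2,v_3,v_11] = [v_3,v_11] − [v_2,v_11] + [v_2,v_3],
  ∂[v_2,v_10,v_11] = [v_10,v_11] − [v_2,v_11] + [v_2,v_10].
The 22×10 boundary matrix has rank 6 and Smith normal form diag(1,1,1,1,1,1).

∂_3: C_3 → C_2 sends each 3-simplex σ to the alternating sum Σ_i (−1)^i (σ with its i-th vertex removed). For instance
  ∂[v_2,v_3,v_10,v_13] = [v_3,v_10,v_13] − [v_2,v_10,v_13] + [v_2,v_3,v_13] − [v_2,v_3,v_10],
  ∂[v_3,v_10,v_11,v_13] = [v_10,v_11,v_13] − [v_3,v_11,v_13] + [v_3,v_10,v_13] − [v_3,v_10,v_11].
The 10×5 boundary matrix has rank 4 and Smith normal form diag(1,1,1,1).

From H_k ≅ ker(∂_k) / im(∂_{k+1}) we obtain:

  H_0: rank C_0 − rank ∂_1 = 14 − 12 = 2, and the invariant factors of ∂_1 are all 1, so H_0 = Z^2.
  H_1: rank ker ∂_1 − rank ∂_2 = (22 − 12) − 6 = 4, and the invariant factors of ∂_2 are all 1, so H_1 = Z^4.
  H_2: rank ker ∂_2 − rank ∂_3 = (10 − 6) − 4 = 0, and the invariant factors of ∂_3 are all 1, so H_2 = 0.
  H_3: rank ker ∂_3 − rank ∂_4 = (5 − 4) − 0 = 1, and there is no ∂_4, so H_3 = Z.

Hence the Betti numbers are b_0 = 2, b_1 = 4, b_2 = 0, b_3 = 1.

b_0 = 2, b_1 = 4, b_2 = 0, b_3 = 1.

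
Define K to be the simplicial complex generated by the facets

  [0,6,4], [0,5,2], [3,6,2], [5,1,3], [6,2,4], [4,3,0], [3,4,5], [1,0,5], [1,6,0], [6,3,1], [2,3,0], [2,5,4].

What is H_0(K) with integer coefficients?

Order the vertices as 0 < 1 < 2 < 3 < 4 < 5 < 6. Listing each simplex with vertices in this order, K has dimension 2 with simplices:

  0-simplices (7): [0], [1], [2], [3], [4], [5], [6]
  1-simplices (18): [0,1], [0,2], [0,3], [0,4], [0,5], [0,6], [1,3], [1,5], [1,6], [2,3], [2,4], [2,5], [2,6], [3,4], [3,5], [3,6], [4,5], [4,6]
  2-simplices (12): [0,1,5], [0,1,6], [0,2,3], [0,2,5], [0,3,4], [0,4,6], [1,3,5], [1,3,6], [2,3,6], [2,4,5], [2,4,6], [3,4,5]

giving chain groups C_0 ≅ Z^7, C_1 ≅ Z^18, C_2 ≅ Z^12.

The boundary map ∂_1: C_1 → C_0 is given by ∂[p,q] = [q] − [p]. For instance
  ∂[3,6] = [6] − [3].
The 7×18 boundary matrix has rank 6 and Smith normal form diag(1,1,1,1,1,1).

The boundary map ∂_2: C_2 → C_1 sends each 2-simplex [p,q,r] to [q,r] − [p,r] + [p,q]. For instance
  ∂[2,4,6] = [4,6] − [2,6] + [2,4],
  ∂[0,1,6] = [1,6] − [0,6] + [0,1].
The 18×12 boundary matrix has rank 12 and Smith normal form diag(1,1,1,1,1,1,1,1,1,1,1,2).

Reading off H_k = ker ∂_k / im ∂_{k+1}:

  H_0: rank C_0 − rank ∂_1 = 7 − 6 = 1, and the invariant factors of ∂_1 are all 1, so H_0 = Z.

(K is a triangulation of the real projective plane RP^2.)

H_0 ≅ Z.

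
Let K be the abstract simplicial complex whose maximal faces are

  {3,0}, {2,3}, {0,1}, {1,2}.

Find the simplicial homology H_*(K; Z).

Fix the vertex order 0 < 1 < 2 < 3 and write every simplex with vertices in increasing order. Then dim K = 1 and the simplices of K are:

  0-simplices (4): [0], [1], [2], [3]
  1-simplices (4): [0,1], [0,3], [1,2], [2,3]

so the chain groups are C_0 ≅ Z^4, C_1 ≅ Z^4.

Boundary ∂_1: C_1 → C_0 is given by ∂[p,q] = [q] − [p]. For instance
  ∂[0,1] = [1] − [0].
The 4×4 boundary matrix has rank 3 and Smith normal form diag(1,1,1).

Now H_k = ker ∂_k / im ∂_{k+1}, so:

  H_0: rank C_0 − rank ∂_1 = 4 − 3 = 1, and the invariant factors of ∂_1 are all 1, so H_0 = Z.
  H_1: rank ker ∂_1 − rank ∂_2 = (4 − 3) − 0 = 1, and there is no ∂_2, so H_1 = Z.

H_0 = Z,  H_1 = Z.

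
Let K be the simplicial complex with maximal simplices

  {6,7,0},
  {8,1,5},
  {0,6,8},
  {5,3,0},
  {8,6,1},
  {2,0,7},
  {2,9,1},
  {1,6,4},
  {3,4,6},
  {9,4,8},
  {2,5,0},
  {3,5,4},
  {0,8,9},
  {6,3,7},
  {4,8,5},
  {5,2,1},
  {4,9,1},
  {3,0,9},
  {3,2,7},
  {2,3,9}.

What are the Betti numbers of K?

Fix the vertex order 0 < 1 < 2 < 3 < 4 < 5 < 6 < 7 < 8 < 9 and write every simplex with vertices in increasing order. Then dim K = 2 and the simplices of K are:

  0-simplices (10): [0], [1], [2], [3], [4], [5], [6], [7], [8], [9]
  1-simplices (30): (30 of them)
  2-simplices (20): (20 of them)

so the chain groups are C_0 ≅ Z^10, C_1 ≅ Z^30, C_2 ≅ Z^20.

Boundary ∂_1: C_1 → C_0 sends each edge [p,q] (with p < q) to q − p. For instance
  ∂[6,8] = [8] − [6].
This gives a 10×30 integer matrix of rank 9; reducing to Smith normal form yields diagonal entries (1,1,1,1,1,1,1,1,1).

Boundary ∂_2: C_2 → C_1 sends each 2-simplex [p,q,r] to [q,r] − [p,r] + [p,q]. For instance
  ∂[0,3,9] = [3,9] − [0,9] + [0,3],
  ∂[0,6,7] = [6,7] − [0,7] + [0,6].
As a 30×20 matrix over Z this has rank 20, with invariant factors (1,1,1,1,1,1,1,1,1,1,1,1,1,1,1,1,1,1,1,2).

Now H_k = ker ∂_k / im ∂_{k+1}, so:

  H_0: rank C_0 − rank ∂_1 = 10 − 9 = 1, and the invariant factors of ∂_1 are all 1, so H_0 ≅ Z.
  H_1: rank ker ∂_1 − rank ∂_2 = (30 − 9) − 20 = 1, and ∂_2 has invariant factor 2 > 1, so H_1 ≅ Z × Z/2.
  H_2: rank ker ∂_2 − rank ∂_3 = (20 − 20) − 0 = 0, and there is no ∂_3, so H_2 ≅ 0.

As a check, the Euler characteristic is 10 − 30 + 20 = 0, which agrees with 1 − 1 + 0 = 0.
(K is a triangulation of the Klein bottle.)

Hence the Betti numbers are b_0 = 1, b_1 = 1, b_2 = 0.

b_0 = 1, b_1 = 1, b_2 = 0.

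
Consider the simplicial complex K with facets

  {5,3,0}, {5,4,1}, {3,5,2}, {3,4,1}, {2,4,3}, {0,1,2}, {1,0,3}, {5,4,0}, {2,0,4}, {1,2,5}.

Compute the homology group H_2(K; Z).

H_2 = 0.

Take the total order 0 < 1 < 2 < 3 < 4 < 5 on the vertex set. Then K (dimension 2) consists of the simplices:

  0-simplices (6): [0], [1], [2], [3], [4], [5]
  1-simplices (15): [0,1], [0,2], [0,3], [0,4], [0,5], [1,2], [1,3], [1,4], [1,5], [2,3], [2,4], [2,5], [3,4], [3,5], [4,5]
  2-simplices (10): [0,1,2], [0,1,3], [0,2,4], [0,3,5], [0,4,5], [1,2,5], [1,3,4], [1,4,5], [2,3,4], [2,3,5]

giving chain groups C_0 ≅ Z^6, C_1 ≅ Z^15, C_2 ≅ Z^10.

∂_1: C_1 → C_0 is given by ∂[p,q] = [q] − [p]. For instance
  ∂[1,4] = [4] − [1].
The resulting 6×15 matrix has rank 5, and its Smith normal form has invariant factors (1,1,1,1,1).

The boundary map ∂_2: C_2 → C_1 acts by ∂[p,q,r] = [q,r] − [p,r] + [p,q]. For instance
  ∂[2,3,4] = [3,4] − [2,4] + [2,3],
  ∂[2,3,5] = [3,5] − [2,5] + [2,3].
The resulting 15×10 matrix has rank 10, and its Smith normal form has invariant factors (1,1,1,1,1,1,1,1,1,2).

Now H_k = ker ∂_k / im ∂_{k+1}, so:

  H_2: rank ker ∂_2 − rank ∂_3 = (10 − 10) − 0 = 0, and there is no ∂_3, so H_2 = 0.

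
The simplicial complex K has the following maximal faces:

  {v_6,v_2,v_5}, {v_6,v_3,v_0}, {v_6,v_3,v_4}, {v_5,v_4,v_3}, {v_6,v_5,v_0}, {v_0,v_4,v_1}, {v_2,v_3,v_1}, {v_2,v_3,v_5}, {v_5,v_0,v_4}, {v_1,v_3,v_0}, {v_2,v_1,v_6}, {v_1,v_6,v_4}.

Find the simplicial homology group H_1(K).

Fix the vertex order v_0 < v_1 < v_2 < v_3 < v_4 < v_5 < v_6 and write every simplex with vertices in increasing order. Then dim K = 2 and the simplices of K are:

  0-simplices (7): [v_0], [v_1], [v_2], [v_3], [v_4], [v_5], [v_6]
  1-simplices (18): (18 of them)
  2-simplices (12): (12 of them)

Hence C_0 ≅ Z^7, C_1 ≅ Z^18, C_2 ≅ Z^12.

∂_1: C_1 → C_0 sends each edge [p,q] (with p < q) to q − p.
The 7×18 boundary matrix has rank 6 and Smith normal form diag(1,1,1,1,1,1).

Boundary ∂_2: C_2 → C_1 acts by ∂[p,q,r] = [q,r] − [p,r] + [p,q]. For instance
  ∂[v_0,v_1,v_4] = [v_1,v_4] − [v_0,v_4] + [v_0,v_1],
  ∂[v_3,v_4,v_6] = [v_4,v_6] − [v_3,v_6] + [v_3,v_4].
As a 18×12 matrix over Z this has rank 12, with invariant factors (1,1,1,1,1,1,1,1,1,1,1,2).

Now H_k = ker ∂_k / im ∂_{k+1}, so:

  H_1: rank ker ∂_1 − rank ∂_2 = (18 − 6) − 12 = 0, and ∂_2 has invariant factor 2 > 1, so H_1 = Z/2.

H_1 = Z/2.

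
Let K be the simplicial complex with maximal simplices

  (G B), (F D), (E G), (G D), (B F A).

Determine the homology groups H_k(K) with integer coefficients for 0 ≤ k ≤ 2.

K has 6 vertices, 7 edges, 1 triangle.
rank ∂_0 = 0, rank ∂_1 = 5 ⇒ b_0 = 6 − 0 − 5 = 1; all invariant factors of ∂_1 are 1 so no torsion. So H_0 ≅ Z.
rank ∂_1 = 5, rank ∂_2 = 1 ⇒ b_1 = 7 − 5 − 1 = 1; all invariant factors of ∂_2 are 1 so no torsion. So H_1 ≅ Z.
rank ∂_2 = 1, rank ∂_3 = 0 ⇒ b_2 = 1 − 1 − 0 = 0. So H_2 ≅ 0.

H_0 ≅ Z,  H_1 ≅ Z,  H_2 = 0.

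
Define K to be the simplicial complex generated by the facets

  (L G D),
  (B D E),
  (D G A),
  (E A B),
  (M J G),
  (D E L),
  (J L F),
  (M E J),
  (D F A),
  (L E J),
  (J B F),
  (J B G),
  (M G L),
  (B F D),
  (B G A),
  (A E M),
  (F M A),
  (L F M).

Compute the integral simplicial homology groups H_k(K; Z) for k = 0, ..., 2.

We work with the vertex ordering A < B < D < E < F < G < J < L < M. The simplices of K, each written with vertices in increasing order, are:

  0-simplices (9): A, B, D, E, F, G, J, L, M
  1-simplices (27): AB, AD, AE, AF, AG, AM, BD, BE, BF, BG, BJ, DE, DF, DG, DL, EJ, EL, EM, FJ, FL, FM, GJ, GL, GM, JL, JM, LM
  2-simplices (18): ABE, ABG, ADF, ADG, AEM, AFM, BDE, BDF, BFJ, BGJ, DEL, DGL, EJL, EJM, FJL, FLM, GJM, GLM

so the chain groups are C_0 ≅ Z^9, C_1 ≅ Z^27, C_2 ≅ Z^18.

The boundary map ∂_1: C_1 → C_0 maps an edge to its endpoints' difference, ∂[p,q] = q − p. For instance
  ∂FJ = J − F.
The 9×27 boundary matrix has rank 8 and Smith normal form diag(1,1,1,1,1,1,1,1).

∂_2: C_2 → C_1 maps a triangle to the signed sum of its edges. For instance
  ∂ADG = DG − AG + AD,
  ∂ABG = BG − AG + AB.
This gives a 27×18 integer matrix of rank 18; reducing to Smith normal form yields diagonal entries (1,1,1,1,1,1,1,1,1,1,1,1,1,1,1,1,1,2).

Now H_k = ker ∂_k / im ∂_{k+1}, so:

  H_0: rank C_0 − rank ∂_1 = 9 − 8 = 1, and the invariant factors of ∂_1 are all 1, so H_0 = Z.
  H_1: rank ker ∂_1 − rank ∂_2 = (27 − 8) − 18 = 1, and ∂_2 has invariant factor 2 > 1, so H_1 = Z ⊕ Z_2.
  H_2: rank ker ∂_2 − rank ∂_3 = (18 − 18) − 0 = 0, and there is no ∂_3, so H_2 = 0.

As a check, the Euler characteristic is 9 − 27 + 18 = 0, which agrees with 1 − 1 + 0 = 0.

H_0 = Z,  H_1 = Z ⊕ Z_2,  H_2 = 0.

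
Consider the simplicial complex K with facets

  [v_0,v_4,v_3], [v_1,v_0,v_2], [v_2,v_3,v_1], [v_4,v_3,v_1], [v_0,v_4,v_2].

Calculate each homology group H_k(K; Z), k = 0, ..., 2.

H_0 = Z,  H_1 = Z,  H_2 = 0.

Order the vertices as v_0 < v_1 < v_2 < v_3 < v_4. Listing each simplex with vertices in this order, K has dimension 2 with simplices:

  0-simplices (5): [v_0], [v_1], [v_2], [v_3], [v_4]
  1-simplices (10): [v_0,v_1], [v_0,v_2], [v_0,v_3], [v_0,v_4], [v_1,v_2], [v_1,v_3], [v_1,v_4], [v_2,v_3], [v_2,v_4], [v_3,v_4]
  2-simplices (5): [v_0,v_1,v_2], [v_0,v_2,v_4], [v_0,v_3,v_4], [v_1,v_2,v_3], [v_1,v_3,v_4]

so the chain groups are C_0 ≅ Z^5, C_1 ≅ Z^10, C_2 ≅ Z^5.

Boundary ∂_1: C_1 → C_0 maps an edge to its endpoints' difference, ∂[p,q] = q − p. For instance
  ∂[v_3,v_4] = [v_4] − [v_3].
The resulting 5×10 matrix has rank 4, and its Smith normal form has invariant factors (1,1,1,1).

∂_2: C_2 → C_1 acts by ∂[p,q,r] = [q,r] − [p,r] + [p,q]. For instance
  ∂[v_0,v_2,v_4] = [v_2,v_4] − [v_0,v_4] + [v_0,v_2],
  ∂[v_1,v_2,v_3] = [v_2,v_3] − [v_1,v_3] + [v_1,v_2].
This gives a 10×5 integer matrix of rank 5; reducing to Smith normal form yields diagonal entries (1,1,1,1,1).

Computing H_k = (kernel of ∂_k) / (image of ∂_{k+1}):

  H_0: rank C_0 − rank ∂_1 = 5 − 4 = 1, and the invariant factors of ∂_1 are all 1, so H_0 = Z.
  H_1: rank ker ∂_1 − rank ∂_2 = (10 − 4) − 5 = 1, and the invariant factors of ∂_2 are all 1, so H_1 = Z.
  H_2: rank ker ∂_2 − rank ∂_3 = (5 − 5) − 0 = 0, and there is no ∂_3, so H_2 = 0.

(K is a triangulation of the Möbius band.)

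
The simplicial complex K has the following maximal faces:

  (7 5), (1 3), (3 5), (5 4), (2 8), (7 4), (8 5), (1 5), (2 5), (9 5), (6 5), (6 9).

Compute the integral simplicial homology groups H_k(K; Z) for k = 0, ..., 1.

Fix the vertex order 1 < 2 < 3 < 4 < 5 < 6 < 7 < 8 < 9 and write every simplex with vertices in increasing order. Then dim K = 1 and the simplices of K are:

  0-simplices (9): [1], [2], [3], [4], [5], [6], [7], [8], [9]
  1-simplices (12): [1,3], [1,5], [2,5], [2,8], [3,5], [4,5], [4,7], [5,6], [5,7], [5,8], [5,9], [6,9]

giving chain groups C_0 ≅ Z^9, C_1 ≅ Z^12.

The boundary map ∂_1: C_1 → C_0 maps an edge to its endpoints' difference, ∂[p,q] = q − p. For instance
  ∂[5,9] = [9] − [5].
This gives a 9×12 integer matrix of rank 8; reducing to Smith normal form yields diagonal entries (1,1,1,1,1,1,1,1).

Now H_k = ker ∂_k / im ∂_{k+1}, so:

  H_0: rank C_0 − rank ∂_1 = 9 − 8 = 1, and the invariant factors of ∂_1 are all 1, so H_0 ≅ Z.
  H_1: rank ker ∂_1 − rank ∂_2 = (12 − 8) − 0 = 4, and there is no ∂_2, so H_1 ≅ Z^4.

H_0 = Z,  H_1 = Z^4.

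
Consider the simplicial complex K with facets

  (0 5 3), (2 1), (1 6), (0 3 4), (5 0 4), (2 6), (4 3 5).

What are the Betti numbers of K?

We work with the vertex ordering 0 < 1 < 2 < 3 < 4 < 5 < 6. The simplices of K, each written with vertices in increasing order, are:

  0-simplices (7): [0], [1], [2], [3], [4], [5], [6]
  1-simplices (9): [0,3], [0,4], [0,5], [1,2], [1,6], [2,6], [3,4], [3,5], [4,5]
  2-simplices (4): [0,3,4], [0,3,5], [0,4,5], [3,4,5]

giving chain groups C_0 ≅ Z^7, C_1 ≅ Z^9, C_2 ≅ Z^4.

The boundary map ∂_1: C_1 → C_0 is given by ∂[p,q] = [q] − [p].
The resulting 7×9 matrix has rank 5, and its Smith normal form has invariant factors (1,1,1,1,1).

The boundary map ∂_2: C_2 → C_1 sends each 2-simplex [p,q,r] to [q,r] − [p,r] + [p,q]. For instance
  ∂[3,4,5] = [4,5] − [3,5] + [3,4],
  ∂[0,3,4] = [3,4] − [0,4] + [0,3].
The resulting 9×4 matrix has rank 3, and its Smith normal form has invariant factors (1,1,1).

Reading off H_k = ker ∂_k / im ∂_{k+1}:

  H_0: rank C_0 − rank ∂_1 = 7 − 5 = 2, and the invariant factors of ∂_1 are all 1, so H_0 = Z^2.
  H_1: rank ker ∂_1 − rank ∂_2 = (9 − 5) − 3 = 1, and the invariant factors of ∂_2 are all 1, so H_1 = Z.
  H_2: rank ker ∂_2 − rank ∂_3 = (4 − 3) − 0 = 1, and there is no ∂_3, so H_2 = Z.

As a check, the Euler characteristic is 7 − 9 + 4 = 2, which agrees with 2 − 1 + 1 = 2.

Hence the Betti numbers are b_0 = 2, b_1 = 1, b_2 = 1.

b_0 = 2, b_1 = 1, b_2 = 1.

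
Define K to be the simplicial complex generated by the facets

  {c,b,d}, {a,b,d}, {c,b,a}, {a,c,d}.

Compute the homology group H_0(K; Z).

We work with the vertex ordering a < b < c < d. The simplices of K, each written with vertices in increasing order, are:

  0-simplices (4): a, b, c, d
  1-simplices (6): ab, ac, ad, bc, bd, cd
  2-simplices (4): abc, abd, acd, bcd

giving chain groups C_0 ≅ Z^4, C_1 ≅ Z^6, C_2 ≅ Z^4.

Boundary ∂_1: C_1 → C_0 sends each edge [p,q] (with p < q) to q − p.
This gives a 4×6 integer matrix of rank 3; reducing to Smith normal form yields diagonal entries (1,1,1).

∂_2: C_2 → C_1 sends each 2-simplex [p,q,r] to [q,r] − [p,r] + [p,q]. For instance
  ∂acd = cd − ad + ac,
  ∂abc = bc − ac + ab.
As a 6×4 matrix over Z this has rank 3, with invariant factors (1,1,1).

Computing H_k = (kernel of ∂_k) / (image of ∂_{k+1}):

  H_0: rank C_0 − rank ∂_1 = 4 − 3 = 1, and the invariant factors of ∂_1 are all 1, so H_0 = Z.

H_0 ≅ Z.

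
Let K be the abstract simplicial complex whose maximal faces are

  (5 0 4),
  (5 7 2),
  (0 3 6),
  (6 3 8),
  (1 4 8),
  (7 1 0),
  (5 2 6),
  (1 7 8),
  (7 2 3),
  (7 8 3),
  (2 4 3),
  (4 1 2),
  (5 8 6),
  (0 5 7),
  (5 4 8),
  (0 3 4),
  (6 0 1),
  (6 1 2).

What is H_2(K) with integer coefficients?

We work with the vertex ordering 0 < 1 < 2 < 3 < 4 < 5 < 6 < 7 < 8. The simplices of K, each written with vertices in increasing order, are:

  0-simplices (9): [0], [1], [2], [3], [4], [5], [6], [7], [8]
  1-simplices (27): (27 of them)
  2-simplices (18): [0,1,6], [0,1,7], [0,3,4], [0,3,6], [0,4,5], [0,5,7], [1,2,4], [1,2,6], [1,4,8], [1,7,8], [2,3,4], [2,3,7], [2,5,6], [2,5,7], [3,6,8], [3,7,8], [4,5,8], [5,6,8]

so the chain groups are C_0 ≅ Z^9, C_1 ≅ Z^27, C_2 ≅ Z^18.

∂_1: C_1 → C_0 maps an edge to its endpoints' difference, ∂[p,q] = q − p.
This gives a 9×27 integer matrix of rank 8; reducing to Smith normal form yields diagonal entries (1,1,1,1,1,1,1,1).

The boundary map ∂_2: C_2 → C_1 acts by ∂[p,q,r] = [q,r] − [p,r] + [p,q]. For instance
  ∂[2,3,7] = [3,7] − [2,7] + [2,3],
  ∂[3,6,8] = [6,8] − [3,8] + [3,6].
This gives a 27×18 integer matrix of rank 17; reducing to Smith normal form yields diagonal entries (1,1,1,1,1,1,1,1,1,1,1,1,1,1,1,1,1).

Reading off H_k = ker ∂_k / im ∂_{k+1}:

  H_2: rank ker ∂_2 − rank ∂_3 = (18 − 17) − 0 = 1, and there is no ∂_3, so H_2 ≅ Z.

(K is a triangulation of the torus T^2.)

H_2 = Z.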